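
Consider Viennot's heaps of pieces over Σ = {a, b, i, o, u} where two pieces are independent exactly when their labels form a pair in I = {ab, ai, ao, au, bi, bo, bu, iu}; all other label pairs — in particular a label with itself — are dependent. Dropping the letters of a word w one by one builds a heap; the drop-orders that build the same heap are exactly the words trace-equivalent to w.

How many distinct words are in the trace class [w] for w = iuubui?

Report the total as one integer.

60

piece 0:i — minimal
piece 1:u — minimal
piece 2:u rests on {1:u}
piece 3:b — minimal
piece 4:u rests on {2:u}
piece 5:i rests on {0:i}
minimal pieces: {0:i, 1:u, 3:b}
ways to finish when only these pieces remain (= sum over removing one remaining piece with nothing left below it):
  1 left: {3}→1  {4}→1  {5}→1
  2 left: {0,5}→1  {2,4}→1  {3,4}→2  {3,5}→2  {4,5}→2
  3 left: {0,3,5}→3  {0,4,5}→3  {1,2,4}→1  {2,3,4}→3  {2,4,5}→3  {3,4,5}→6
  4 left: {0,2,4,5}→6  {0,3,4,5}→12  {1,2,3,4}→4  {1,2,4,5}→4  {2,3,4,5}→12
  placing 0:i first → 20 extensions
  placing 1:u first → 30 extensions
  placing 3:b first → 10 extensions
total linear extensions = 60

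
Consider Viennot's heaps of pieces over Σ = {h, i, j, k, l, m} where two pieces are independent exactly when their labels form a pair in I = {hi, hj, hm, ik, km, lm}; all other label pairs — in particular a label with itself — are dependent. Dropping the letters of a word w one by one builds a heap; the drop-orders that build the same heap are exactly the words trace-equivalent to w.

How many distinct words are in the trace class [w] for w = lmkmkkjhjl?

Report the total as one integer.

drop 0:l onto floor
drop 1:m onto floor
drop 2:k onto {0:l}
drop 3:m onto {1:m}
drop 4:k onto {2:k}
drop 5:k onto {4:k}
drop 6:j onto {3:m, 5:k}
drop 7:h onto {5:k}
drop 8:j onto {6:j}
drop 9:l onto {7:h, 8:j}
ground layer = {0:l, 1:m}
drop-orders for the pieces not yet dropped (sum over which currently-grounded one goes next):
  1 to go: {9} 1
  2 to go: {7,9} 1  {8,9} 1
  3 to go: {6,8,9} 1  {7,8,9} 2
  4 to go: {3,6,8,9} 1  {6,7,8,9} 3
  5 to go: {1,3,6,8,9} 1  {3,6,7,8,9} 4  {5,6,7,8,9} 3
  6 to go: {1,3,6,7,8,9} 5  {3,5,6,7,8,9} 7  {4,5,6,7,8,9} 3
  7 to go: {1,3,5,6,7,8,9} 12  {2,4,5,6,7,8,9} 3  {3,4,5,6,7,8,9} 10
  8 to go: {0,2,4,5,6,7,8,9} 3  {1,3,4,5,6,7,8,9} 22  {2,3,4,5,6,7,8,9} 13
  if 0:l drops first: 35 orders
  if 1:m drops first: 16 orders
heap linearizations: 51

51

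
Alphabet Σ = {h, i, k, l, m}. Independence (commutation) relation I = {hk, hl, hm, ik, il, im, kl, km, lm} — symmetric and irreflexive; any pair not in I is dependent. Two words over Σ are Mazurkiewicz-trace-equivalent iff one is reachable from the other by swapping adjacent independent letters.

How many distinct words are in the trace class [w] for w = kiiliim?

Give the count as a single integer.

#0=k has no predecessor
#1=i has no predecessor
#2=i depends on [1:i]
#3=l has no predecessor
#4=i depends on [2:i]
#5=i depends on [4:i]
#6=m has no predecessor
sources: [0:k, 1:i, 3:l, 6:m]
N(rest) = Σ N(rest − s) over sources s of rest; N(one piece) = 1:
  size 1 → [0]=1  [3]=1  [5]=1  [6]=1
  size 2 → [0,3]=2  [0,5]=2  [0,6]=2  [3,5]=2  [3,6]=2  [4,5]=1  [5,6]=2
  size 3 → [0,3,5]=6  [0,3,6]=6  [0,4,5]=3  [0,5,6]=6  [2,4,5]=1  [3,4,5]=3  [3,5,6]=6  [4,5,6]=3
  size 4 → [0,2,4,5]=4  [0,3,4,5]=12  [0,3,5,6]=24  [0,4,5,6]=12  [1,2,4,5]=1  [2,3,4,5]=4  [2,4,5,6]=4  [3,4,5,6]=12
  size 5 → [0,1,2,4,5]=5  [0,2,3,4,5]=20  [0,2,4,5,6]=20  [0,3,4,5,6]=60  [1,2,3,4,5]=5  [1,2,4,5,6]=5  [2,3,4,5,6]=20
  first=0(k) contributes 30
  first=1(i) contributes 120
  first=3(l) contributes 30
  first=6(m) contributes 30
|[w]| = 210

210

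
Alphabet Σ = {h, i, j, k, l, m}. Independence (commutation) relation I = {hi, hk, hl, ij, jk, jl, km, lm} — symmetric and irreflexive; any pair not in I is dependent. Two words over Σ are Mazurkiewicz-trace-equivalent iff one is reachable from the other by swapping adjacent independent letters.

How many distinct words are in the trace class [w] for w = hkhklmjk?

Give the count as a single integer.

drop 0:h onto floor
drop 1:k onto floor
drop 2:h onto {0:h}
drop 3:k onto {1:k}
drop 4:l onto {3:k}
drop 5:m onto {2:h}
drop 6:j onto {5:m}
drop 7:k onto {4:l}
ground layer = {0:h, 1:k}
drop-orders for the pieces not yet dropped (sum over which currently-grounded one goes next):
  1 to go: {6} 1  {7} 1
  2 to go: {4,7} 1  {5,6} 1  {6,7} 2
  3 to go: {2,5,6} 1  {3,4,7} 1  {4,6,7} 3  {5,6,7} 3
  4 to go: {0,2,5,6} 1  {1,3,4,7} 1  {2,5,6,7} 4  {3,4,6,7} 4  {4,5,6,7} 6
  5 to go: {0,2,5,6,7} 5  {1,3,4,6,7} 5  {2,4,5,6,7} 10  {3,4,5,6,7} 10
  6 to go: {0,2,4,5,6,7} 15  {1,3,4,5,6,7} 15  {2,3,4,5,6,7} 20
  if 0:h drops first: 35 orders
  if 1:k drops first: 35 orders
heap linearizations: 70

70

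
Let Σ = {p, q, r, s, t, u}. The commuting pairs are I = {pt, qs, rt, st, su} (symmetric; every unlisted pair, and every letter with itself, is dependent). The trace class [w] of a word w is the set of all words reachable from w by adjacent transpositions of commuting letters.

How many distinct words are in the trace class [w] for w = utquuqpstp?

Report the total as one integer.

0(u) covers ∅
1(t) covers 0:u
2(q) covers 1:t
3(u) covers 2:q
4(u) covers 3:u
5(q) covers 4:u
6(p) covers 5:q
7(s) covers 6:p
8(t) covers 5:q
9(p) covers 7:s
floor of heap: 0:u
completions by unplaced set U, small U first (add the entries for U minus each lowest piece of U):
  |U|=1: {8}:1  {9}:1
  |U|=2: {7,9}:1  {8,9}:2
  |U|=3: {6,7,9}:1  {7,8,9}:3
  |U|=4: {6,7,8,9}:4
  |U|=5: {5,6,7,8,9}:4
  |U|=6: {4,5,6,7,8,9}:4
  |U|=7: {3,4,5,6,7,8,9}:4
  |U|=8: {2,3,4,5,6,7,8,9}:4
  start at 0(u): 4

4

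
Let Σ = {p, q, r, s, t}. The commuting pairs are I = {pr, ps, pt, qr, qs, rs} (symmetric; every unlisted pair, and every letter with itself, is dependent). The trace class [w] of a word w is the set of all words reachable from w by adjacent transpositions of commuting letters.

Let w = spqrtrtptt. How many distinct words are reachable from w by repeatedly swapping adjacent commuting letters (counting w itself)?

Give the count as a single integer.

80

drop 0:s onto floor
drop 1:p onto floor
drop 2:q onto {1:p}
drop 3:r onto floor
drop 4:t onto {0:s, 2:q, 3:r}
drop 5:r onto {4:t}
drop 6:t onto {5:r}
drop 7:p onto {2:q}
drop 8:t onto {6:t}
drop 9:t onto {8:t}
ground layer = {0:s, 1:p, 3:r}
drop-orders for the pieces not yet dropped (sum over which currently-grounded one goes next):
  1 to go: {7} 1  {9} 1
  2 to go: {7,9} 2  {8,9} 1
  3 to go: {6,8,9} 1  {7,8,9} 3
  4 to go: {5,6,8,9} 1  {6,7,8,9} 4
  5 to go: {4,5,6,8,9} 1  {5,6,7,8,9} 5
  6 to go: {0,4,5,6,8,9} 1  {3,4,5,6,8,9} 1  {4,5,6,7,8,9} 6
  7 to go: {0,3,4,5,6,8,9} 2  {0,4,5,6,7,8,9} 7  {2,4,5,6,7,8,9} 6  {3,4,5,6,7,8,9} 7
  8 to go: {0,2,4,5,6,7,8,9} 13  {0,3,4,5,6,7,8,9} 16  {1,2,4,5,6,7,8,9} 6  {2,3,4,5,6,7,8,9} 13
  if 0:s drops first: 19 orders
  if 1:p drops first: 42 orders
  if 3:r drops first: 19 orders
heap linearizations: 80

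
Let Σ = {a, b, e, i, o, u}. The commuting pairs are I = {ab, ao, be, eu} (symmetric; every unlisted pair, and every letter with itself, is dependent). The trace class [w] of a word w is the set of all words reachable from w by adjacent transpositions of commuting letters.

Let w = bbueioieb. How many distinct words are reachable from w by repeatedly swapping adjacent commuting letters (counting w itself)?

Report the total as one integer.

8

#0=b has no predecessor
#1=b depends on [0:b]
#2=u depends on [1:b]
#3=e has no predecessor
#4=i depends on [2:u, 3:e]
#5=o depends on [4:i]
#6=i depends on [5:o]
#7=e depends on [6:i]
#8=b depends on [6:i]
sources: [0:b, 3:e]
N(rest) = Σ N(rest − s) over sources s of rest; N(one piece) = 1:
  size 1 → [7]=1  [8]=1
  size 2 → [7,8]=2
  size 3 → [6,7,8]=2
  size 4 → [5,6,7,8]=2
  size 5 → [4,5,6,7,8]=2
  size 6 → [2,4,5,6,7,8]=2  [3,4,5,6,7,8]=2
  size 7 → [1,2,4,5,6,7,8]=2  [2,3,4,5,6,7,8]=4
  first=0(b) contributes 6
  first=3(e) contributes 2
|[w]| = 8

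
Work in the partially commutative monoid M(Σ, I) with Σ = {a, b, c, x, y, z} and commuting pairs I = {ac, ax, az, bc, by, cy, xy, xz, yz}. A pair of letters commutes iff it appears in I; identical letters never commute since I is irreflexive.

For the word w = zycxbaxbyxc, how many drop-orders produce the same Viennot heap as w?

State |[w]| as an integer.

49

drop 0:z onto floor
drop 1:y onto floor
drop 2:c onto {0:z}
drop 3:x onto {2:c}
drop 4:b onto {3:x}
drop 5:a onto {1:y, 4:b}
drop 6:x onto {4:b}
drop 7:b onto {5:a, 6:x}
drop 8:y onto {5:a}
drop 9:x onto {7:b}
drop 10:c onto {9:x}
ground layer = {0:z, 1:y}
drop-orders for the pieces not yet dropped (sum over which currently-grounded one goes next):
  1 to go: {8} 1  {10} 1
  2 to go: {8,10} 2  {9,10} 1
  3 to go: {7,9,10} 1  {8,9,10} 3
  4 to go: {6,7,9,10} 1  {7,8,9,10} 4
  5 to go: {5,7,8,9,10} 4  {6,7,8,9,10} 5
  6 to go: {1,5,7,8,9,10} 4  {5,6,7,8,9,10} 9
  7 to go: {1,5,6,7,8,9,10} 13  {4,5,6,7,8,9,10} 9
  8 to go: {1,4,5,6,7,8,9,10} 22  {3,4,5,6,7,8,9,10} 9
  9 to go: {1,3,4,5,6,7,8,9,10} 31  {2,3,4,5,6,7,8,9,10} 9
  if 0:z drops first: 40 orders
  if 1:y drops first: 9 orders
heap linearizations: 49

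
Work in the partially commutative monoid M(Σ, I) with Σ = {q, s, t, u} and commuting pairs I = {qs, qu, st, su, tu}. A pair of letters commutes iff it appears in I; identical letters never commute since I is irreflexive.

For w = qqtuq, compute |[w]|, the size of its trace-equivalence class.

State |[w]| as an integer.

5

drop 0:q onto floor
drop 1:q onto {0:q}
drop 2:t onto {1:q}
drop 3:u onto floor
drop 4:q onto {2:t}
ground layer = {0:q, 3:u}
drop-orders for the pieces not yet dropped (sum over which currently-grounded one goes next):
  1 to go: {3} 1  {4} 1
  2 to go: {2,4} 1  {3,4} 2
  3 to go: {1,2,4} 1  {2,3,4} 3
  if 0:q drops first: 4 orders
  if 3:u drops first: 1 orders
heap linearizations: 5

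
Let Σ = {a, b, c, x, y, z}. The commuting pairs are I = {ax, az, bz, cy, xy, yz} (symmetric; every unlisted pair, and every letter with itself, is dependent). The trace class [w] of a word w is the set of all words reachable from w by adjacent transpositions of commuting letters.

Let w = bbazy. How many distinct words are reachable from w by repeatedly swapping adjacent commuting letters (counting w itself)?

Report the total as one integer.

piece 0:b — minimal
piece 1:b rests on {0:b}
piece 2:a rests on {1:b}
piece 3:z — minimal
piece 4:y rests on {2:a}
minimal pieces: {0:b, 3:z}
ways to finish when only these pieces remain (= sum over removing one remaining piece with nothing left below it):
  1 left: {3}→1  {4}→1
  2 left: {2,4}→1  {3,4}→2
  3 left: {1,2,4}→1  {2,3,4}→3
  placing 0:b first → 4 extensions
  placing 3:z first → 1 extensions
total linear extensions = 5

5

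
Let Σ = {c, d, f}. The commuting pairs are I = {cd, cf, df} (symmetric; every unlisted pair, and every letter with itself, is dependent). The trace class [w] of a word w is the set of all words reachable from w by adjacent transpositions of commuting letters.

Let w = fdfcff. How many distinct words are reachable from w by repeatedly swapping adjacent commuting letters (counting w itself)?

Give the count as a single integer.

30

#0=f has no predecessor
#1=d has no predecessor
#2=f depends on [0:f]
#3=c has no predecessor
#4=f depends on [2:f]
#5=f depends on [4:f]
sources: [0:f, 1:d, 3:c]
N(rest) = Σ N(rest − s) over sources s of rest; N(one piece) = 1:
  size 1 → [1]=1  [3]=1  [5]=1
  size 2 → [1,3]=2  [1,5]=2  [3,5]=2  [4,5]=1
  size 3 → [1,3,5]=6  [1,4,5]=3  [2,4,5]=1  [3,4,5]=3
  size 4 → [0,2,4,5]=1  [1,2,4,5]=4  [1,3,4,5]=12  [2,3,4,5]=4
  first=0(f) contributes 20
  first=1(d) contributes 5
  first=3(c) contributes 5
|[w]| = 30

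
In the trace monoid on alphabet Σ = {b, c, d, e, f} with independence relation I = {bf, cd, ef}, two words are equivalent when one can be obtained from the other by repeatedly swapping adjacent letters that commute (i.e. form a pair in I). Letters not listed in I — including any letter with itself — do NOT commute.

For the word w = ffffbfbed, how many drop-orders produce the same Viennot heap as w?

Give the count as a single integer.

56

0(f) covers ∅
1(f) covers 0:f
2(f) covers 1:f
3(f) covers 2:f
4(b) covers ∅
5(f) covers 3:f
6(b) covers 4:b
7(e) covers 6:b
8(d) covers 5:f, 7:e
floor of heap: 0:f, 4:b
completions by unplaced set U, small U first (add the entries for U minus each lowest piece of U):
  |U|=1: {8}:1
  |U|=2: {5,8}:1  {7,8}:1
  |U|=3: {3,5,8}:1  {5,7,8}:2  {6,7,8}:1
  |U|=4: {2,3,5,8}:1  {3,5,7,8}:3  {4,6,7,8}:1  {5,6,7,8}:3
  |U|=5: {1,2,3,5,8}:1  {2,3,5,7,8}:4  {3,5,6,7,8}:6  {4,5,6,7,8}:4
  |U|=6: {0,1,2,3,5,8}:1  {1,2,3,5,7,8}:5  {2,3,5,6,7,8}:10  {3,4,5,6,7,8}:10
  |U|=7: {0,1,2,3,5,7,8}:6  {1,2,3,5,6,7,8}:15  {2,3,4,5,6,7,8}:20
  start at 0(f): 35
  start at 4(b): 21
sum over floor = 56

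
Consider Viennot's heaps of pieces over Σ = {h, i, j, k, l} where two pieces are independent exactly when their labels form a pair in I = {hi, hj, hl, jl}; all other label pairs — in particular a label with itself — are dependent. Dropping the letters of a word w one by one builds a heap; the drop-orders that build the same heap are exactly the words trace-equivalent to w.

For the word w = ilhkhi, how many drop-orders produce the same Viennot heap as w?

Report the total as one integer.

6

drop 0:i onto floor
drop 1:l onto {0:i}
drop 2:h onto floor
drop 3:k onto {1:l, 2:h}
drop 4:h onto {3:k}
drop 5:i onto {3:k}
ground layer = {0:i, 2:h}
drop-orders for the pieces not yet dropped (sum over which currently-grounded one goes next):
  1 to go: {4} 1  {5} 1
  2 to go: {4,5} 2
  3 to go: {3,4,5} 2
  4 to go: {1,3,4,5} 2  {2,3,4,5} 2
  if 0:i drops first: 4 orders
  if 2:h drops first: 2 orders
heap linearizations: 6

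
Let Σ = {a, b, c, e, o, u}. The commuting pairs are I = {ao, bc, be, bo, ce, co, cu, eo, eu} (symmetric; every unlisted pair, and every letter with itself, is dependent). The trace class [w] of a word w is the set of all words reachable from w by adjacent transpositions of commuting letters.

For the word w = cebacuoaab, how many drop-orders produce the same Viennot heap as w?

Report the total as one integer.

#0=c has no predecessor
#1=e has no predecessor
#2=b has no predecessor
#3=a depends on [0:c, 1:e, 2:b]
#4=c depends on [3:a]
#5=u depends on [3:a]
#6=o depends on [5:u]
#7=a depends on [4:c, 5:u]
#8=a depends on [7:a]
#9=b depends on [8:a]
sources: [0:c, 1:e, 2:b]
N(rest) = Σ N(rest − s) over sources s of rest; N(one piece) = 1:
  size 1 → [6]=1  [9]=1
  size 2 → [6,9]=2  [8,9]=1
  size 3 → [6,8,9]=3  [7,8,9]=1
  size 4 → [4,7,8,9]=1  [6,7,8,9]=4
  size 5 → [4,6,7,8,9]=5  [5,6,7,8,9]=4
  size 6 → [4,5,6,7,8,9]=9
  size 7 → [3,4,5,6,7,8,9]=9
  size 8 → [0,3,4,5,6,7,8,9]=9  [1,3,4,5,6,7,8,9]=9  [2,3,4,5,6,7,8,9]=9
  first=0(c) contributes 18
  first=1(e) contributes 18
  first=2(b) contributes 18
|[w]| = 54

54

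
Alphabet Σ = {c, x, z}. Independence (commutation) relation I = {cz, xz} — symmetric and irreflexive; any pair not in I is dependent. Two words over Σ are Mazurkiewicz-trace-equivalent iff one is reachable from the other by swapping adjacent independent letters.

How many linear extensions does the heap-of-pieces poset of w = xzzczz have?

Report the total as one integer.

15

drop 0:x onto floor
drop 1:z onto floor
drop 2:z onto {1:z}
drop 3:c onto {0:x}
drop 4:z onto {2:z}
drop 5:z onto {4:z}
ground layer = {0:x, 1:z}
drop-orders for the pieces not yet dropped (sum over which currently-grounded one goes next):
  1 to go: {3} 1  {5} 1
  2 to go: {0,3} 1  {3,5} 2  {4,5} 1
  3 to go: {0,3,5} 3  {2,4,5} 1  {3,4,5} 3
  4 to go: {0,3,4,5} 6  {1,2,4,5} 1  {2,3,4,5} 4
  if 0:x drops first: 5 orders
  if 1:z drops first: 10 orders
heap linearizations: 15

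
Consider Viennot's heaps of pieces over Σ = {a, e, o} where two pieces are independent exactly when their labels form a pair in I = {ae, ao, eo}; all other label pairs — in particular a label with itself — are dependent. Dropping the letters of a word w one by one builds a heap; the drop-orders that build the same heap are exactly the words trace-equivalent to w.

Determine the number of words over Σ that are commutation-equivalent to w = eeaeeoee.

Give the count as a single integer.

56

#0=e has no predecessor
#1=e depends on [0:e]
#2=a has no predecessor
#3=e depends on [1:e]
#4=e depends on [3:e]
#5=o has no predecessor
#6=e depends on [4:e]
#7=e depends on [6:e]
sources: [0:e, 2:a, 5:o]
N(rest) = Σ N(rest − s) over sources s of rest; N(one piece) = 1:
  size 1 → [2]=1  [5]=1  [7]=1
  size 2 → [2,5]=2  [2,7]=2  [5,7]=2  [6,7]=1
  size 3 → [2,5,7]=6  [2,6,7]=3  [4,6,7]=1  [5,6,7]=3
  size 4 → [2,4,6,7]=4  [2,5,6,7]=12  [3,4,6,7]=1  [4,5,6,7]=4
  size 5 → [1,3,4,6,7]=1  [2,3,4,6,7]=5  [2,4,5,6,7]=20  [3,4,5,6,7]=5
  size 6 → [0,1,3,4,6,7]=1  [1,2,3,4,6,7]=6  [1,3,4,5,6,7]=6  [2,3,4,5,6,7]=30
  first=0(e) contributes 42
  first=2(a) contributes 7
  first=5(o) contributes 7
|[w]| = 56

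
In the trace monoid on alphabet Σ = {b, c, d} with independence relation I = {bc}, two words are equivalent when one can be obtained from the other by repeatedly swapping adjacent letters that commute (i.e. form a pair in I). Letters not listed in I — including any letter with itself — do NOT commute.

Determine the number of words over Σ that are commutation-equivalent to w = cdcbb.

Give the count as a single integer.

3

piece 0:c — minimal
piece 1:d rests on {0:c}
piece 2:c rests on {1:d}
piece 3:b rests on {1:d}
piece 4:b rests on {3:b}
minimal pieces: {0:c}
ways to finish when only these pieces remain (= sum over removing one remaining piece with nothing left below it):
  1 left: {2}→1  {4}→1
  2 left: {2,4}→2  {3,4}→1
  3 left: {2,3,4}→3
  placing 0:c first → 3 extensions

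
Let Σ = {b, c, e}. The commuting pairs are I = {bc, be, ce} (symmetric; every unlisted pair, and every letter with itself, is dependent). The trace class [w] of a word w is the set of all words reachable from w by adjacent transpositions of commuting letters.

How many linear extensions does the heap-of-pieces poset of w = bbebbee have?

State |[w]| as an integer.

35

piece 0:b — minimal
piece 1:b rests on {0:b}
piece 2:e — minimal
piece 3:b rests on {1:b}
piece 4:b rests on {3:b}
piece 5:e rests on {2:e}
piece 6:e rests on {5:e}
minimal pieces: {0:b, 2:e}
ways to finish when only these pieces remain (= sum over removing one remaining piece with nothing left below it):
  1 left: {4}→1  {6}→1
  2 left: {3,4}→1  {4,6}→2  {5,6}→1
  3 left: {1,3,4}→1  {2,5,6}→1  {3,4,6}→3  {4,5,6}→3
  4 left: {0,1,3,4}→1  {1,3,4,6}→4  {2,4,5,6}→4  {3,4,5,6}→6
  5 left: {0,1,3,4,6}→5  {1,3,4,5,6}→10  {2,3,4,5,6}→10
  placing 0:b first → 20 extensions
  placing 2:e first → 15 extensions
total linear extensions = 35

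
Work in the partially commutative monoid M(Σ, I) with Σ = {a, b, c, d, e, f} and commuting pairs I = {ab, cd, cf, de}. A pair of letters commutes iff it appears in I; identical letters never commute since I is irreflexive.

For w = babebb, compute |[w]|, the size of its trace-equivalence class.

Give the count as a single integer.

#0=b has no predecessor
#1=a has no predecessor
#2=b depends on [0:b]
#3=e depends on [1:a, 2:b]
#4=b depends on [3:e]
#5=b depends on [4:b]
sources: [0:b, 1:a]
N(rest) = Σ N(rest − s) over sources s of rest; N(one piece) = 1:
  size 1 → [5]=1
  size 2 → [4,5]=1
  size 3 → [3,4,5]=1
  size 4 → [1,3,4,5]=1  [2,3,4,5]=1
  first=0(b) contributes 2
  first=1(a) contributes 1
|[w]| = 3

3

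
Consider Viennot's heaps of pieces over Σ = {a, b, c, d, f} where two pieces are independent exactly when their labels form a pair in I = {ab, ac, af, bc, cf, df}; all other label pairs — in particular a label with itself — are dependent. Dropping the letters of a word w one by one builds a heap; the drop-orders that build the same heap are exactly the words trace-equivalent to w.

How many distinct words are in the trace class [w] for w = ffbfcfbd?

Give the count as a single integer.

0(f) covers ∅
1(f) covers 0:f
2(b) covers 1:f
3(f) covers 2:b
4(c) covers ∅
5(f) covers 3:f
6(b) covers 5:f
7(d) covers 4:c, 6:b
floor of heap: 0:f, 4:c
completions by unplaced set U, small U first (add the entries for U minus each lowest piece of U):
  |U|=1: {7}:1
  |U|=2: {4,7}:1  {6,7}:1
  |U|=3: {4,6,7}:2  {5,6,7}:1
  |U|=4: {3,5,6,7}:1  {4,5,6,7}:3
  |U|=5: {2,3,5,6,7}:1  {3,4,5,6,7}:4
  |U|=6: {1,2,3,5,6,7}:1  {2,3,4,5,6,7}:5
  start at 0(f): 6
  start at 4(c): 1
sum over floor = 7

7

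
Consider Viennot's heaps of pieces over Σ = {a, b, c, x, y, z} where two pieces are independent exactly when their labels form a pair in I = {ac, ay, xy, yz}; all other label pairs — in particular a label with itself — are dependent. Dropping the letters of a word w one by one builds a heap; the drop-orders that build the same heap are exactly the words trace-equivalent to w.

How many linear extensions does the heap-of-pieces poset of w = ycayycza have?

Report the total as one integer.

6

#0=y has no predecessor
#1=c depends on [0:y]
#2=a has no predecessor
#3=y depends on [1:c]
#4=y depends on [3:y]
#5=c depends on [4:y]
#6=z depends on [2:a, 5:c]
#7=a depends on [6:z]
sources: [0:y, 2:a]
N(rest) = Σ N(rest − s) over sources s of rest; N(one piece) = 1:
  size 1 → [7]=1
  size 2 → [6,7]=1
  size 3 → [2,6,7]=1  [5,6,7]=1
  size 4 → [2,5,6,7]=2  [4,5,6,7]=1
  size 5 → [2,4,5,6,7]=3  [3,4,5,6,7]=1
  size 6 → [1,3,4,5,6,7]=1  [2,3,4,5,6,7]=4
  first=0(y) contributes 5
  first=2(a) contributes 1
|[w]| = 6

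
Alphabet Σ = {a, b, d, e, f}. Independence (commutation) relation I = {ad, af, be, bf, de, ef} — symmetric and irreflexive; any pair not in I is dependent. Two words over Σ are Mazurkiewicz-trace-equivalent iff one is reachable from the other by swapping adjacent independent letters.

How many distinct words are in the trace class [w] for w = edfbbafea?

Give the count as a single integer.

105

#0=e has no predecessor
#1=d has no predecessor
#2=f depends on [1:d]
#3=b depends on [1:d]
#4=b depends on [3:b]
#5=a depends on [0:e, 4:b]
#6=f depends on [2:f]
#7=e depends on [5:a]
#8=a depends on [7:e]
sources: [0:e, 1:d]
N(rest) = Σ N(rest − s) over sources s of rest; N(one piece) = 1:
  size 1 → [6]=1  [8]=1
  size 2 → [2,6]=1  [6,8]=2  [7,8]=1
  size 3 → [2,6,8]=3  [5,7,8]=1  [6,7,8]=3
  size 4 → [0,5,7,8]=1  [2,6,7,8]=6  [4,5,7,8]=1  [5,6,7,8]=4
  size 5 → [0,4,5,7,8]=2  [0,5,6,7,8]=5  [2,5,6,7,8]=10  [3,4,5,7,8]=1  [4,5,6,7,8]=5
  size 6 → [0,2,5,6,7,8]=15  [0,3,4,5,7,8]=3  [0,4,5,6,7,8]=12  [2,4,5,6,7,8]=15  [3,4,5,6,7,8]=6
  size 7 → [0,2,4,5,6,7,8]=42  [0,3,4,5,6,7,8]=21  [2,3,4,5,6,7,8]=21
  first=0(e) contributes 21
  first=1(d) contributes 84
|[w]| = 105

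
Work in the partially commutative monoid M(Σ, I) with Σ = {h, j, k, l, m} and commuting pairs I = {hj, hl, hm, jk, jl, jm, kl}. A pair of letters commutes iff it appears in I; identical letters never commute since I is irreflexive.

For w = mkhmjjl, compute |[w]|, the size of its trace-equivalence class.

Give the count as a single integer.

piece 0:m — minimal
piece 1:k rests on {0:m}
piece 2:h rests on {1:k}
piece 3:m rests on {1:k}
piece 4:j — minimal
piece 5:j rests on {4:j}
piece 6:l rests on {3:m}
minimal pieces: {0:m, 4:j}
ways to finish when only these pieces remain (= sum over removing one remaining piece with nothing left below it):
  1 left: {2}→1  {5}→1  {6}→1
  2 left: {2,5}→2  {2,6}→2  {3,6}→1  {4,5}→1  {5,6}→2
  3 left: {2,3,6}→3  {2,4,5}→3  {2,5,6}→6  {3,5,6}→3  {4,5,6}→3
  4 left: {1,2,3,6}→3  {2,3,5,6}→12  {2,4,5,6}→12  {3,4,5,6}→6
  5 left: {0,1,2,3,6}→3  {1,2,3,5,6}→15  {2,3,4,5,6}→30
  placing 0:m first → 45 extensions
  placing 4:j first → 18 extensions
total linear extensions = 63

63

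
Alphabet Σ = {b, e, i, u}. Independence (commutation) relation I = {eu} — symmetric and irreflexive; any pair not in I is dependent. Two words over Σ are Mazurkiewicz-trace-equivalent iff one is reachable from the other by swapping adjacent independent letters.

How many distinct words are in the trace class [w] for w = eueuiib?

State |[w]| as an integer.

drop 0:e onto floor
drop 1:u onto floor
drop 2:e onto {0:e}
drop 3:u onto {1:u}
drop 4:i onto {2:e, 3:u}
drop 5:i onto {4:i}
drop 6:b onto {5:i}
ground layer = {0:e, 1:u}
drop-orders for the pieces not yet dropped (sum over which currently-grounded one goes next):
  1 to go: {6} 1
  2 to go: {5,6} 1
  3 to go: {4,5,6} 1
  4 to go: {2,4,5,6} 1  {3,4,5,6} 1
  5 to go: {0,2,4,5,6} 1  {1,3,4,5,6} 1  {2,3,4,5,6} 2
  if 0:e drops first: 3 orders
  if 1:u drops first: 3 orders
heap linearizations: 6

6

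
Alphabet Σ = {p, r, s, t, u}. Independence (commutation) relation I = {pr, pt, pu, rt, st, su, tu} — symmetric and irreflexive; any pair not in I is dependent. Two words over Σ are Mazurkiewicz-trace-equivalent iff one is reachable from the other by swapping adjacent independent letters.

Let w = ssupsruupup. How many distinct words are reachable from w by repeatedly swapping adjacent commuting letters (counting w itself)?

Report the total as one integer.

81

piece 0:s — minimal
piece 1:s rests on {0:s}
piece 2:u — minimal
piece 3:p rests on {1:s}
piece 4:s rests on {3:p}
piece 5:r rests on {2:u, 4:s}
piece 6:u rests on {5:r}
piece 7:u rests on {6:u}
piece 8:p rests on {4:s}
piece 9:u rests on {7:u}
piece 10:p rests on {8:p}
minimal pieces: {0:s, 2:u}
ways to finish when only these pieces remain (= sum over removing one remaining piece with nothing left below it):
  1 left: {9}→1  {10}→1
  2 left: {7,9}→1  {8,10}→1  {9,10}→2
  3 left: {6,7,9}→1  {7,9,10}→3  {8,9,10}→3
  4 left: {5,6,7,9}→1  {6,7,9,10}→4  {7,8,9,10}→6
  5 left: {2,5,6,7,9}→1  {5,6,7,9,10}→5  {6,7,8,9,10}→10
  6 left: {2,5,6,7,9,10}→6  {5,6,7,8,9,10}→15
  7 left: {2,5,6,7,8,9,10}→21  {4,5,6,7,8,9,10}→15
  8 left: {2,4,5,6,7,8,9,10}→36  {3,4,5,6,7,8,9,10}→15
  9 left: {1,3,4,5,6,7,8,9,10}→15  {2,3,4,5,6,7,8,9,10}→51
  placing 0:s first → 66 extensions
  placing 2:u first → 15 extensions
total linear extensions = 81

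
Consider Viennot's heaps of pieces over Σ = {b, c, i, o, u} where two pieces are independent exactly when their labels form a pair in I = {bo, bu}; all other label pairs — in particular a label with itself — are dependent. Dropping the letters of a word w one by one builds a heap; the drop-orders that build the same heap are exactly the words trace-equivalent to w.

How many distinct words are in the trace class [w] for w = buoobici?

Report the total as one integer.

10

#0=b has no predecessor
#1=u has no predecessor
#2=o depends on [1:u]
#3=o depends on [2:o]
#4=b depends on [0:b]
#5=i depends on [3:o, 4:b]
#6=c depends on [5:i]
#7=i depends on [6:c]
sources: [0:b, 1:u]
N(rest) = Σ N(rest − s) over sources s of rest; N(one piece) = 1:
  size 1 → [7]=1
  size 2 → [6,7]=1
  size 3 → [5,6,7]=1
  size 4 → [3,5,6,7]=1  [4,5,6,7]=1
  size 5 → [0,4,5,6,7]=1  [2,3,5,6,7]=1  [3,4,5,6,7]=2
  size 6 → [0,3,4,5,6,7]=3  [1,2,3,5,6,7]=1  [2,3,4,5,6,7]=3
  first=0(b) contributes 4
  first=1(u) contributes 6
|[w]| = 10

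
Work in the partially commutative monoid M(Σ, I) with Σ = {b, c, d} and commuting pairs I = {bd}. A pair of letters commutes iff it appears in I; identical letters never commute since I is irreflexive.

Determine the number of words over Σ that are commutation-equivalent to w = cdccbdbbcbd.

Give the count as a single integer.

8

drop 0:c onto floor
drop 1:d onto {0:c}
drop 2:c onto {1:d}
drop 3:c onto {2:c}
drop 4:b onto {3:c}
drop 5:d onto {3:c}
drop 6:b onto {4:b}
drop 7:b onto {6:b}
drop 8:c onto {5:d, 7:b}
drop 9:b onto {8:c}
drop 10:d onto {8:c}
ground layer = {0:c}
drop-orders for the pieces not yet dropped (sum over which currently-grounded one goes next):
  1 to go: {9} 1  {10} 1
  2 to go: {9,10} 2
  3 to go: {8,9,10} 2
  4 to go: {5,8,9,10} 2  {7,8,9,10} 2
  5 to go: {5,7,8,9,10} 4  {6,7,8,9,10} 2
  6 to go: {4,6,7,8,9,10} 2  {5,6,7,8,9,10} 6
  7 to go: {4,5,6,7,8,9,10} 8
  8 to go: {3,4,5,6,7,8,9,10} 8
  9 to go: {2,3,4,5,6,7,8,9,10} 8
  if 0:c drops first: 8 orders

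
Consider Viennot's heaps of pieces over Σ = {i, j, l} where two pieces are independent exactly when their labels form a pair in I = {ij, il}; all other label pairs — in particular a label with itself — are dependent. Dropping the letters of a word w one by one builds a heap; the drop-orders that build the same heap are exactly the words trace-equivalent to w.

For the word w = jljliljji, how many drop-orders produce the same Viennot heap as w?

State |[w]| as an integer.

0(j) covers ∅
1(l) covers 0:j
2(j) covers 1:l
3(l) covers 2:j
4(i) covers ∅
5(l) covers 3:l
6(j) covers 5:l
7(j) covers 6:j
8(i) covers 4:i
floor of heap: 0:j, 4:i
completions by unplaced set U, small U first (add the entries for U minus each lowest piece of U):
  |U|=1: {7}:1  {8}:1
  |U|=2: {4,8}:1  {6,7}:1  {7,8}:2
  |U|=3: {4,7,8}:3  {5,6,7}:1  {6,7,8}:3
  |U|=4: {3,5,6,7}:1  {4,6,7,8}:6  {5,6,7,8}:4
  |U|=5: {2,3,5,6,7}:1  {3,5,6,7,8}:5  {4,5,6,7,8}:10
  |U|=6: {1,2,3,5,6,7}:1  {2,3,5,6,7,8}:6  {3,4,5,6,7,8}:15
  |U|=7: {0,1,2,3,5,6,7}:1  {1,2,3,5,6,7,8}:7  {2,3,4,5,6,7,8}:21
  start at 0(j): 28
  start at 4(i): 8
sum over floor = 36

36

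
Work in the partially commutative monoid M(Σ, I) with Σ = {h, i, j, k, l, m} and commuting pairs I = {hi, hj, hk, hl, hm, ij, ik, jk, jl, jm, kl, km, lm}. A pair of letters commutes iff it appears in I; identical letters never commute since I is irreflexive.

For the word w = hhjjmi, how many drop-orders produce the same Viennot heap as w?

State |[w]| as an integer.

#0=h has no predecessor
#1=h depends on [0:h]
#2=j has no predecessor
#3=j depends on [2:j]
#4=m has no predecessor
#5=i depends on [4:m]
sources: [0:h, 2:j, 4:m]
N(rest) = Σ N(rest − s) over sources s of rest; N(one piece) = 1:
  size 1 → [1]=1  [3]=1  [5]=1
  size 2 → [0,1]=1  [1,3]=2  [1,5]=2  [2,3]=1  [3,5]=2  [4,5]=1
  size 3 → [0,1,3]=3  [0,1,5]=3  [1,2,3]=3  [1,3,5]=6  [1,4,5]=3  [2,3,5]=3  [3,4,5]=3
  size 4 → [0,1,2,3]=6  [0,1,3,5]=12  [0,1,4,5]=6  [1,2,3,5]=12  [1,3,4,5]=12  [2,3,4,5]=6
  first=0(h) contributes 30
  first=2(j) contributes 30
  first=4(m) contributes 30
|[w]| = 90

90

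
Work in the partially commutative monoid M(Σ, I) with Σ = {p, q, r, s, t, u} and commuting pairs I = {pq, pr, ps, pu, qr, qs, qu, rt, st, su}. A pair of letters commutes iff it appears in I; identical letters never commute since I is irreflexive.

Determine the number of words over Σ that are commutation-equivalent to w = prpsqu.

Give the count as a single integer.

piece 0:p — minimal
piece 1:r — minimal
piece 2:p rests on {0:p}
piece 3:s rests on {1:r}
piece 4:q — minimal
piece 5:u rests on {1:r}
minimal pieces: {0:p, 1:r, 4:q}
ways to finish when only these pieces remain (= sum over removing one remaining piece with nothing left below it):
  1 left: {2}→1  {3}→1  {4}→1  {5}→1
  2 left: {0,2}→1  {2,3}→2  {2,4}→2  {2,5}→2  {3,4}→2  {3,5}→2  {4,5}→2
  3 left: {0,2,3}→3  {0,2,4}→3  {0,2,5}→3  {1,3,5}→2  {2,3,4}→6  {2,3,5}→6  {2,4,5}→6  {3,4,5}→6
  4 left: {0,2,3,4}→12  {0,2,3,5}→12  {0,2,4,5}→12  {1,2,3,5}→8  {1,3,4,5}→8  {2,3,4,5}→24
  placing 0:p first → 40 extensions
  placing 1:r first → 60 extensions
  placing 4:q first → 20 extensions
total linear extensions = 120

120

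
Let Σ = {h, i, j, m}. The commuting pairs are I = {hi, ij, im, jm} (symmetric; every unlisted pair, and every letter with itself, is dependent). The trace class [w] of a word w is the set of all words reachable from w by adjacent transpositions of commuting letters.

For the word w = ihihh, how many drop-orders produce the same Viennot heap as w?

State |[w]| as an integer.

10

0(i) covers ∅
1(h) covers ∅
2(i) covers 0:i
3(h) covers 1:h
4(h) covers 3:h
floor of heap: 0:i, 1:h
completions by unplaced set U, small U first (add the entries for U minus each lowest piece of U):
  |U|=1: {2}:1  {4}:1
  |U|=2: {0,2}:1  {2,4}:2  {3,4}:1
  |U|=3: {0,2,4}:3  {1,3,4}:1  {2,3,4}:3
  start at 0(i): 4
  start at 1(h): 6
sum over floor = 10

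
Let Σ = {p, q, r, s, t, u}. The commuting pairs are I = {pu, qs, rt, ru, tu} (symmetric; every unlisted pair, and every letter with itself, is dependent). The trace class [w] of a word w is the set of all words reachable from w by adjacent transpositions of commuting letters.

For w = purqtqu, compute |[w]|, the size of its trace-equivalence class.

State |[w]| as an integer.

0(p) covers ∅
1(u) covers ∅
2(r) covers 0:p
3(q) covers 1:u, 2:r
4(t) covers 3:q
5(q) covers 4:t
6(u) covers 5:q
floor of heap: 0:p, 1:u
completions by unplaced set U, small U first (add the entries for U minus each lowest piece of U):
  |U|=1: {6}:1
  |U|=2: {5,6}:1
  |U|=3: {4,5,6}:1
  |U|=4: {3,4,5,6}:1
  |U|=5: {1,3,4,5,6}:1  {2,3,4,5,6}:1
  start at 0(p): 2
  start at 1(u): 1
sum over floor = 3

3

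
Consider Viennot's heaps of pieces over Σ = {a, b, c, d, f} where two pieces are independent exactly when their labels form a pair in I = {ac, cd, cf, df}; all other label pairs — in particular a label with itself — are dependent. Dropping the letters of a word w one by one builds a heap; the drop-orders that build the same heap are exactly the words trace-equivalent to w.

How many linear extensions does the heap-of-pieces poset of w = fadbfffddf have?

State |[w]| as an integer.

#0=f has no predecessor
#1=a depends on [0:f]
#2=d depends on [1:a]
#3=b depends on [2:d]
#4=f depends on [3:b]
#5=f depends on [4:f]
#6=f depends on [5:f]
#7=d depends on [3:b]
#8=d depends on [7:d]
#9=f depends on [6:f]
sources: [0:f]
N(rest) = Σ N(rest − s) over sources s of rest; N(one piece) = 1:
  size 1 → [8]=1  [9]=1
  size 2 → [6,9]=1  [7,8]=1  [8,9]=2
  size 3 → [5,6,9]=1  [6,8,9]=3  [7,8,9]=3
  size 4 → [4,5,6,9]=1  [5,6,8,9]=4  [6,7,8,9]=6
  size 5 → [4,5,6,8,9]=5  [5,6,7,8,9]=10
  size 6 → [4,5,6,7,8,9]=15
  size 7 → [3,4,5,6,7,8,9]=15
  size 8 → [2,3,4,5,6,7,8,9]=15
  first=0(f) contributes 15

15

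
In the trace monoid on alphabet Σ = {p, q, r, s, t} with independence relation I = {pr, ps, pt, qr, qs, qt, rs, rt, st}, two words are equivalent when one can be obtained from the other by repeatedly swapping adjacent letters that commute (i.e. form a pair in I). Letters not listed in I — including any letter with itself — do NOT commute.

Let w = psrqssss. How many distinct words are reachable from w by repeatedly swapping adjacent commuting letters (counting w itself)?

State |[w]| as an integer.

#0=p has no predecessor
#1=s has no predecessor
#2=r has no predecessor
#3=q depends on [0:p]
#4=s depends on [1:s]
#5=s depends on [4:s]
#6=s depends on [5:s]
#7=s depends on [6:s]
sources: [0:p, 1:s, 2:r]
N(rest) = Σ N(rest − s) over sources s of rest; N(one piece) = 1:
  size 1 → [2]=1  [3]=1  [7]=1
  size 2 → [0,3]=1  [2,3]=2  [2,7]=2  [3,7]=2  [6,7]=1
  size 3 → [0,2,3]=3  [0,3,7]=3  [2,3,7]=6  [2,6,7]=3  [3,6,7]=3  [5,6,7]=1
  size 4 → [0,2,3,7]=12  [0,3,6,7]=6  [2,3,6,7]=12  [2,5,6,7]=4  [3,5,6,7]=4  [4,5,6,7]=1
  size 5 → [0,2,3,6,7]=30  [0,3,5,6,7]=10  [1,4,5,6,7]=1  [2,3,5,6,7]=20  [2,4,5,6,7]=5  [3,4,5,6,7]=5
  size 6 → [0,2,3,5,6,7]=60  [0,3,4,5,6,7]=15  [1,2,4,5,6,7]=6  [1,3,4,5,6,7]=6  [2,3,4,5,6,7]=30
  first=0(p) contributes 42
  first=1(s) contributes 105
  first=2(r) contributes 21
|[w]| = 168

168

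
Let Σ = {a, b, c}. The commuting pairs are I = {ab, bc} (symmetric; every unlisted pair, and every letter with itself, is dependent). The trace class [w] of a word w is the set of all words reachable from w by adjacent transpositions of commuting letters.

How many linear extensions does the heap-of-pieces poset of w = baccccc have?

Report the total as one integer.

piece 0:b — minimal
piece 1:a — minimal
piece 2:c rests on {1:a}
piece 3:c rests on {2:c}
piece 4:c rests on {3:c}
piece 5:c rests on {4:c}
piece 6:c rests on {5:c}
minimal pieces: {0:b, 1:a}
ways to finish when only these pieces remain (= sum over removing one remaining piece with nothing left below it):
  1 left: {0}→1  {6}→1
  2 left: {0,6}→2  {5,6}→1
  3 left: {0,5,6}→3  {4,5,6}→1
  4 left: {0,4,5,6}→4  {3,4,5,6}→1
  5 left: {0,3,4,5,6}→5  {2,3,4,5,6}→1
  placing 0:b first → 1 extensions
  placing 1:a first → 6 extensions
total linear extensions = 7

7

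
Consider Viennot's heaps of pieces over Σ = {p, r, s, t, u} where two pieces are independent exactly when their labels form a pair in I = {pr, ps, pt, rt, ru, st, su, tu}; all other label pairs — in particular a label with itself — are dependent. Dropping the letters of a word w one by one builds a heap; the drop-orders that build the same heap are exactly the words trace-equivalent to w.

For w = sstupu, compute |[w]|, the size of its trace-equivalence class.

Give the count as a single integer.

60

#0=s has no predecessor
#1=s depends on [0:s]
#2=t has no predecessor
#3=u has no predecessor
#4=p depends on [3:u]
#5=u depends on [4:p]
sources: [0:s, 2:t, 3:u]
N(rest) = Σ N(rest − s) over sources s of rest; N(one piece) = 1:
  size 1 → [1]=1  [2]=1  [5]=1
  size 2 → [0,1]=1  [1,2]=2  [1,5]=2  [2,5]=2  [4,5]=1
  size 3 → [0,1,2]=3  [0,1,5]=3  [1,2,5]=6  [1,4,5]=3  [2,4,5]=3  [3,4,5]=1
  size 4 → [0,1,2,5]=12  [0,1,4,5]=6  [1,2,4,5]=12  [1,3,4,5]=4  [2,3,4,5]=4
  first=0(s) contributes 20
  first=2(t) contributes 10
  first=3(u) contributes 30
|[w]| = 60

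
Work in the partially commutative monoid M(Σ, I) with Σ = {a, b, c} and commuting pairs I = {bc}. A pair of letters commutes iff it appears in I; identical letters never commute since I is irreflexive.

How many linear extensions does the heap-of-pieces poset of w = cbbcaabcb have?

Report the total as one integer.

drop 0:c onto floor
drop 1:b onto floor
drop 2:b onto {1:b}
drop 3:c onto {0:c}
drop 4:a onto {2:b, 3:c}
drop 5:a onto {4:a}
drop 6:b onto {5:a}
drop 7:c onto {5:a}
drop 8:b onto {6:b}
ground layer = {0:c, 1:b}
drop-orders for the pieces not yet dropped (sum over which currently-grounded one goes next):
  1 to go: {7} 1  {8} 1
  2 to go: {6,8} 1  {7,8} 2
  3 to go: {6,7,8} 3
  4 to go: {5,6,7,8} 3
  5 to go: {4,5,6,7,8} 3
  6 to go: {2,4,5,6,7,8} 3  {3,4,5,6,7,8} 3
  7 to go: {0,3,4,5,6,7,8} 3  {1,2,4,5,6,7,8} 3  {2,3,4,5,6,7,8} 6
  if 0:c drops first: 9 orders
  if 1:b drops first: 9 orders
heap linearizations: 18

18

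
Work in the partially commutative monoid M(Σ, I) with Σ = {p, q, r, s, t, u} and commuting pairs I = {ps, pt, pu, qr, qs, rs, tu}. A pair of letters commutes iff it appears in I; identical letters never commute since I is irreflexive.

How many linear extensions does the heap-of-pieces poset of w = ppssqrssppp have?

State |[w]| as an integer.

660

0(p) covers ∅
1(p) covers 0:p
2(s) covers ∅
3(s) covers 2:s
4(q) covers 1:p
5(r) covers 1:p
6(s) covers 3:s
7(s) covers 6:s
8(p) covers 4:q, 5:r
9(p) covers 8:p
10(p) covers 9:p
floor of heap: 0:p, 2:s
completions by unplaced set U, small U first (add the entries for U minus each lowest piece of U):
  |U|=1: {7}:1  {10}:1
  |U|=2: {6,7}:1  {7,10}:2  {9,10}:1
  |U|=3: {3,6,7}:1  {6,7,10}:3  {7,9,10}:3  {8,9,10}:1
  |U|=4: {2,3,6,7}:1  {3,6,7,10}:4  {4,8,9,10}:1  {5,8,9,10}:1  {6,7,9,10}:6  {7,8,9,10}:4
  |U|=5: {2,3,6,7,10}:5  {3,6,7,9,10}:10  {4,5,8,9,10}:2  {4,7,8,9,10}:5  {5,7,8,9,10}:5  {6,7,8,9,10}:10
  |U|=6: {1,4,5,8,9,10}:2  {2,3,6,7,9,10}:15  {3,6,7,8,9,10}:20  {4,5,7,8,9,10}:12  {4,6,7,8,9,10}:15  {5,6,7,8,9,10}:15
  |U|=7: {0,1,4,5,8,9,10}:2  {1,4,5,7,8,9,10}:14  {2,3,6,7,8,9,10}:35  {3,4,6,7,8,9,10}:35  {3,5,6,7,8,9,10}:35  {4,5,6,7,8,9,10}:42
  |U|=8: {0,1,4,5,7,8,9,10}:16  {1,4,5,6,7,8,9,10}:56  {2,3,4,6,7,8,9,10}:70  {2,3,5,6,7,8,9,10}:70  {3,4,5,6,7,8,9,10}:112
  |U|=9: {0,1,4,5,6,7,8,9,10}:72  {1,3,4,5,6,7,8,9,10}:168  {2,3,4,5,6,7,8,9,10}:252
  start at 0(p): 420
  start at 2(s): 240
sum over floor = 660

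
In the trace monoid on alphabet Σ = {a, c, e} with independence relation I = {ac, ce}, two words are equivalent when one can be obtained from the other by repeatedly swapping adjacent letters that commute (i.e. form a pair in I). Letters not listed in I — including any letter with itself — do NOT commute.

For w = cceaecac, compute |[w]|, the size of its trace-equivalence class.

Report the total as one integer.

drop 0:c onto floor
drop 1:c onto {0:c}
drop 2:e onto floor
drop 3:a onto {2:e}
drop 4:e onto {3:a}
drop 5:c onto {1:c}
drop 6:a onto {4:e}
drop 7:c onto {5:c}
ground layer = {0:c, 2:e}
drop-orders for the pieces not yet dropped (sum over which currently-grounded one goes next):
  1 to go: {6} 1  {7} 1
  2 to go: {4,6} 1  {5,7} 1  {6,7} 2
  3 to go: {1,5,7} 1  {3,4,6} 1  {4,6,7} 3  {5,6,7} 3
  4 to go: {0,1,5,7} 1  {1,5,6,7} 4  {2,3,4,6} 1  {3,4,6,7} 4  {4,5,6,7} 6
  5 to go: {0,1,5,6,7} 5  {1,4,5,6,7} 10  {2,3,4,6,7} 5  {3,4,5,6,7} 10
  6 to go: {0,1,4,5,6,7} 15  {1,3,4,5,6,7} 20  {2,3,4,5,6,7} 15
  if 0:c drops first: 35 orders
  if 2:e drops first: 35 orders
heap linearizations: 70

70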